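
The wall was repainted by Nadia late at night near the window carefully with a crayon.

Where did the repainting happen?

'near the window' marks the location of the repainting event.

near the window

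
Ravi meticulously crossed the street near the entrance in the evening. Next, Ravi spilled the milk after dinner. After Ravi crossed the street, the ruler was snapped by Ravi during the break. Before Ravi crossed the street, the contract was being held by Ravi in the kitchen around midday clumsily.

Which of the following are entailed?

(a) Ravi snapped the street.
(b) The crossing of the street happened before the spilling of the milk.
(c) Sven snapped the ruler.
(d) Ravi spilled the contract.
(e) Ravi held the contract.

(b), (e)

(a) Not entailed — Ravi snapped the ruler, not the street; the street belongs to the crossing event.
(b) Entailed — the narrative places the crossing before the spilling.
(c) Not entailed — the passage has Ravi snapping the ruler, not Sven.
(d) Not entailed — Ravi spilled the milk, not the contract; the contract belongs to the holding event.
(e) Entailed — 'hold' is an activity; 'was holding' entails that some holding happened, so 'held' holds.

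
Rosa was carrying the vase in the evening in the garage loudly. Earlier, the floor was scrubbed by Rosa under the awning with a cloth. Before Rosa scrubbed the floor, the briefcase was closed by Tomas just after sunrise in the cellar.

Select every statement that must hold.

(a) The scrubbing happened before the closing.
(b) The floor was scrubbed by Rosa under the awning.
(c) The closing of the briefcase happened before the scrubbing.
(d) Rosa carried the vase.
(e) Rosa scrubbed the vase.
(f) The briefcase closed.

(b), (c), (d), (f)

(a) Not entailed — the narrative places the closing before the scrubbing, not after.
(b) Entailed — every conjunct here is already in the original scrubbing event.
(c) Entailed — the narrative places the closing before the scrubbing.
(d) Entailed — 'carry' is an activity; 'was carrying' entails that some carrying happened, so 'carried' holds.
(e) Not entailed — Rosa scrubbed the floor, not the vase; the vase belongs to the carrying event.
(f) Entailed — 'Tomas closed the briefcase' is causative; it entails the inchoative 'the briefcase closed'.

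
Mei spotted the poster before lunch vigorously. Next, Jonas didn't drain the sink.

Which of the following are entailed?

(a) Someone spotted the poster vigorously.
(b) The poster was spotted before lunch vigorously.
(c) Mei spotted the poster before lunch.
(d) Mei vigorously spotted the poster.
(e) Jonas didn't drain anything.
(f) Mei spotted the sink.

(a) Entailed — dropping 'before lunch' and generalizing the agent leaves a sub-description the original still satisfies.
(b) Entailed — the original entails any weakening of itself; this just generalizes the agent.
(c) Entailed — dropping 'vigorously' leaves a sub-description the original still satisfies.
(d) Entailed — every conjunct here is already in the original spotting event.
(e) Not entailed — the original only denies this specific event; Jonas may have drained something else.
(f) Not entailed — Mei spotted the poster, not the sink; the sink belongs to the draining event.

(a), (b), (c), (d)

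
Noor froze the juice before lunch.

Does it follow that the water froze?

no

Nothing is said about any water; only the juice is affected.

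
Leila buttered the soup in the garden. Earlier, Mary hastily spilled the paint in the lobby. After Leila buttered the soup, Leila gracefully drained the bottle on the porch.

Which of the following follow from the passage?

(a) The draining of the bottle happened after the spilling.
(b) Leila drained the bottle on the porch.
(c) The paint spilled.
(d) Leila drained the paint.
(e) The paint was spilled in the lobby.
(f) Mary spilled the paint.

(a), (b), (c), (e), (f)

(a) Entailed — the narrative places the spilling before the draining.
(b) Entailed — this follows by dropping conjuncts from the draining event's description.
(c) Entailed — 'Mary spilled the paint' is causative; it entails the inchoative 'the paint spilled'.
(d) Not entailed — Leila drained the bottle, not the paint; the paint belongs to the spilling event.
(e) Entailed — this follows by dropping conjuncts from the spilling event's description.
(f) Entailed — this follows by dropping conjuncts from the spilling event's description.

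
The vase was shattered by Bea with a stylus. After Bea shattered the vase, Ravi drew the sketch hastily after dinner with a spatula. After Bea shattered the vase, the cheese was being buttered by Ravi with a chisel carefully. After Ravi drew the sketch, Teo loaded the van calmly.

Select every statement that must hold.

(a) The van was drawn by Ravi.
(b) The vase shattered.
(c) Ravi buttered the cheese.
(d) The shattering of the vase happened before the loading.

(b), (d)

(a) Not entailed — Ravi drew the sketch, not the van; the van belongs to the loading event.
(b) Entailed — 'Bea shattered the vase' is causative; it entails the inchoative 'the vase shattered'.
(c) Not entailed — 'was buttering' is progressive on an accomplishment; it does not entail the completed 'buttered'.
(d) Entailed — the narrative places the shattering before the loading.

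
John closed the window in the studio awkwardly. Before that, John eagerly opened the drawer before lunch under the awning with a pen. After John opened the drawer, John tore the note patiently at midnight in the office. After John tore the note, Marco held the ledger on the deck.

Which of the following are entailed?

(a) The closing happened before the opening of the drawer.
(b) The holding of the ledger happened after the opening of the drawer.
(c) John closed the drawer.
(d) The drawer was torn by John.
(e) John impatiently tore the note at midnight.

(b)

(a) Not entailed — the narrative places the opening before the closing, not after.
(b) Entailed — the narrative places the opening before the holding.
(c) Not entailed — John closed the window, not the drawer; the drawer belongs to the opening event.
(d) Not entailed — John tore the note, not the drawer; the drawer belongs to the opening event.
(e) Not entailed — 'impatiently' adds a manner not in (and inconsistent with) the original.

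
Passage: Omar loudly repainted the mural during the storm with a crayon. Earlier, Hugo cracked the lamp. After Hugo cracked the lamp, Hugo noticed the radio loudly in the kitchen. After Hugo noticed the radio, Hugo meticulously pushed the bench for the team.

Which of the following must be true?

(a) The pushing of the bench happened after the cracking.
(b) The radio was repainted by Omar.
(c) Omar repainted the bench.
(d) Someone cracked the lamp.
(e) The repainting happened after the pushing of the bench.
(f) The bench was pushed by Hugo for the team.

(a), (d), (f)

(a) Entailed — the narrative places the cracking before the pushing.
(b) Not entailed — Omar repainted the mural, not the radio; the radio belongs to the noticing event.
(c) Not entailed — Omar repainted the mural, not the bench; the bench belongs to the pushing event.
(d) Entailed — this follows by dropping conjuncts from the cracking event's description.
(e) Not entailed — the narrative doesn't order the pushing relative to the repainting.
(f) Entailed — every conjunct here is already in the original pushing event.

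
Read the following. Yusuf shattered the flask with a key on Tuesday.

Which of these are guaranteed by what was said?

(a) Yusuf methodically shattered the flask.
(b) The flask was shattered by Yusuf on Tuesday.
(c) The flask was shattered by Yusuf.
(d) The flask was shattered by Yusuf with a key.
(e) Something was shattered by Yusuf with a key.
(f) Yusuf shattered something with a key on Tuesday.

(a) Not entailed — 'methodically' adds information not in the original event.
(b) Entailed — the original entails any weakening of itself; this just drops 'with a key'.
(c) Entailed — the original entails any weakening of itself; this just drops 'on Tuesday', 'with a key'.
(d) Entailed — this follows by dropping conjuncts from the shattering event's description.
(e) Entailed — the original entails any weakening of itself; this just drops 'on Tuesday' and generalizes the patient.
(f) Entailed — every conjunct here is already in the original shattering event.

(b), (c), (d), (e), (f)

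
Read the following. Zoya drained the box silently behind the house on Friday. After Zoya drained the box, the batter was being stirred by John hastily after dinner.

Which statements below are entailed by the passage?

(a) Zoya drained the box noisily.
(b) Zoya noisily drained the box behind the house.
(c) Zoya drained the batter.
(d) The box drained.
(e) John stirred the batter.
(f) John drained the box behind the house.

(d), (e)

(a) Not entailed — 'noisily' adds a manner not in (and inconsistent with) the original.
(b) Not entailed — 'noisily' adds a manner not in (and inconsistent with) the original.
(c) Not entailed — Zoya drained the box, not the batter; the batter belongs to the stirring event.
(d) Entailed — 'Zoya drained the box' is causative; it entails the inchoative 'the box drained'.
(e) Entailed — 'stir' is an activity; 'was stirring' entails that some stirring happened, so 'stirred' holds.
(f) Not entailed — the passage has Zoya draining the box, not John.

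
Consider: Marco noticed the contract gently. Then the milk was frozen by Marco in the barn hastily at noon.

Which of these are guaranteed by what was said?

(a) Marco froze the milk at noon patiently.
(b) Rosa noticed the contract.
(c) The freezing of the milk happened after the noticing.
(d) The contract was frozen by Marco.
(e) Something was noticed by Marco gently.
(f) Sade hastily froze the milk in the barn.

(c), (e)

(a) Not entailed — 'patiently' adds a manner not in (and inconsistent with) the original.
(b) Not entailed — the passage has Marco noticing the contract, not Rosa.
(c) Entailed — the narrative places the noticing before the freezing.
(d) Not entailed — Marco froze the milk, not the contract; the contract belongs to the noticing event.
(e) Entailed — generalizing the patient leaves a sub-description the original still satisfies.
(f) Not entailed — the passage has Marco freezing the milk, not Sade.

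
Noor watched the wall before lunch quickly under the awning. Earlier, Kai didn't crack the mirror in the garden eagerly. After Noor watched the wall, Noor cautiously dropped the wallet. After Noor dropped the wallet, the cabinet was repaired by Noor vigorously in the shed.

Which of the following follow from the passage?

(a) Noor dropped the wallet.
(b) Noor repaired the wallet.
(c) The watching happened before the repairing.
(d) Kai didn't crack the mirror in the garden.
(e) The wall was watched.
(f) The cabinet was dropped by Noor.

(a) Entailed — the original entails any weakening of itself; this just drops 'cautiously'.
(b) Not entailed — Noor repaired the cabinet, not the wallet; the wallet belongs to the dropping event.
(c) Entailed — the narrative places the watching before the repairing.
(d) Not entailed — dropping 'eagerly' under negation is not valid — the original leaves open that Kai cracked the mirror some other way.
(e) Entailed — this follows by dropping conjuncts from the watching event's description.
(f) Not entailed — Noor dropped the wallet, not the cabinet; the cabinet belongs to the repairing event.

(a), (c), (e)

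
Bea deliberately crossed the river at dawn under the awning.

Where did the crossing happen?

under the awning

'under the awning' marks the location of the crossing event.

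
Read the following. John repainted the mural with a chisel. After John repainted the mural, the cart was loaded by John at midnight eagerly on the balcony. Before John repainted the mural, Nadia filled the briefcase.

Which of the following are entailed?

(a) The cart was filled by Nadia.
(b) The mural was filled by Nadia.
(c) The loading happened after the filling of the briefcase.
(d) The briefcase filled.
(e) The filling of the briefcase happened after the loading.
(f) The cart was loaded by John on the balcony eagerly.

(a) Not entailed — Nadia filled the briefcase, not the cart; the cart belongs to the loading event.
(b) Not entailed — Nadia filled the briefcase, not the mural; the mural belongs to the repainting event.
(c) Entailed — the narrative places the filling before the loading.
(d) Entailed — 'Nadia filled the briefcase' is causative; it entails the inchoative 'the briefcase filled'.
(e) Not entailed — the narrative places the filling before the loading, not after.
(f) Entailed — every conjunct here is already in the original loading event.

(c), (d), (f)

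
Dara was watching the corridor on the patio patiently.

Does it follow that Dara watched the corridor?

yes

'watch' is atelic; if Dara was watching the corridor, then Dara watched the corridor (for some time).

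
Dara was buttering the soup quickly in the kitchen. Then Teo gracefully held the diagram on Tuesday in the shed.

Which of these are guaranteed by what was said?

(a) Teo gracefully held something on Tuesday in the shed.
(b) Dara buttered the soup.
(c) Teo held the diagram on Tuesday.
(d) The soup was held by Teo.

(a) Entailed — the original entails any weakening of itself; this just generalizes the patient.
(b) Not entailed — 'was buttering' is progressive on an accomplishment; it does not entail the completed 'buttered'.
(c) Entailed — this follows by dropping conjuncts from the holding event's description.
(d) Not entailed — Teo held the diagram, not the soup; the soup belongs to the buttering event.

(a), (c)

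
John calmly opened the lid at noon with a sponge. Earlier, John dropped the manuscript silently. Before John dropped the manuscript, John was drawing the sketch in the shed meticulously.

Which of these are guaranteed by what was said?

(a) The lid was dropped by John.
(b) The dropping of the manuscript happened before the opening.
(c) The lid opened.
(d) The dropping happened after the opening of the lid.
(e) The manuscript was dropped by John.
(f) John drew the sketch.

(b), (c), (e)

(a) Not entailed — John dropped the manuscript, not the lid; the lid belongs to the opening event.
(b) Entailed — the narrative places the dropping before the opening.
(c) Entailed — 'John opened the lid' is causative; it entails the inchoative 'the lid opened'.
(d) Not entailed — the narrative places the dropping before the opening, not after.
(e) Entailed — the original entails any weakening of itself; this just drops 'silently'.
(f) Not entailed — 'was drawing' is progressive on an accomplishment; it does not entail the completed 'drew'.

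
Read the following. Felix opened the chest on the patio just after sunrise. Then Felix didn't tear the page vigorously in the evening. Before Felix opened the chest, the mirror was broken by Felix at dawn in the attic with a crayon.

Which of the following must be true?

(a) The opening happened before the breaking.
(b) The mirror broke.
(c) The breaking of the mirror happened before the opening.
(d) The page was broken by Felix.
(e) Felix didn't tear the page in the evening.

(a) Not entailed — the narrative places the breaking before the opening, not after.
(b) Entailed — 'Felix broke the mirror' is causative; it entails the inchoative 'the mirror broke'.
(c) Entailed — the narrative places the breaking before the opening.
(d) Not entailed — Felix broke the mirror, not the page; the page belongs to the tearing event.
(e) Not entailed — dropping 'vigorously' under negation is not valid — the original leaves open that Felix tore the page some other way.

(b), (c)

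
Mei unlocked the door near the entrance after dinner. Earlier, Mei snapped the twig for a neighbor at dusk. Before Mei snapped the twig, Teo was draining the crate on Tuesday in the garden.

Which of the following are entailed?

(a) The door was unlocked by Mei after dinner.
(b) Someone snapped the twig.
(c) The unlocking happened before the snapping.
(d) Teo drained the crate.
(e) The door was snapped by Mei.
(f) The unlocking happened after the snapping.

(a), (b), (f)

(a) Entailed — dropping 'near the entrance' leaves a sub-description the original still satisfies.
(b) Entailed — every conjunct here is already in the original snapping event.
(c) Not entailed — the narrative places the snapping before the unlocking, not after.
(d) Not entailed — 'was draining' is progressive on an accomplishment; it does not entail the completed 'drained'.
(e) Not entailed — Mei snapped the twig, not the door; the door belongs to the unlocking event.
(f) Entailed — the narrative places the snapping before the unlocking.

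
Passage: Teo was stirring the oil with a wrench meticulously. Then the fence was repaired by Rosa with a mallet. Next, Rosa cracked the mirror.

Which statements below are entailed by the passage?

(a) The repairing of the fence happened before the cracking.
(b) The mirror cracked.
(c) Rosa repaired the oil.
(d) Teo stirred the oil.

(a) Entailed — the narrative places the repairing before the cracking.
(b) Entailed — 'Rosa cracked the mirror' is causative; it entails the inchoative 'the mirror cracked'.
(c) Not entailed — Rosa repaired the fence, not the oil; the oil belongs to the stirring event.
(d) Entailed — 'stir' is an activity; 'was stirring' entails that some stirring happened, so 'stirred' holds.

(a), (b), (d)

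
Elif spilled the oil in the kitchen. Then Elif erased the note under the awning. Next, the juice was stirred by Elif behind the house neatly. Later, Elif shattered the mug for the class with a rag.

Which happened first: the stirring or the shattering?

the stirring

The connectives place the stirring before the shattering.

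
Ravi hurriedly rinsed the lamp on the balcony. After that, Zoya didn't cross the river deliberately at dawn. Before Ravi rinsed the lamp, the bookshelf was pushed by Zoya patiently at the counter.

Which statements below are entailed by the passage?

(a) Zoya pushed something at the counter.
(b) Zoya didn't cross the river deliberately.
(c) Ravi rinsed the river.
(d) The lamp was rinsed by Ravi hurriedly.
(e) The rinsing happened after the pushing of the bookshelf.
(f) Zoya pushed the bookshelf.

(a) Entailed — every conjunct here is already in the original pushing event.
(b) Not entailed — dropping 'at dawn' under negation is not valid — the original leaves open that Zoya crossed the river some other way.
(c) Not entailed — Ravi rinsed the lamp, not the river; the river belongs to the crossing event.
(d) Entailed — this follows by dropping conjuncts from the rinsing event's description.
(e) Entailed — the narrative places the pushing before the rinsing.
(f) Entailed — every conjunct here is already in the original pushing event.

(a), (d), (e), (f)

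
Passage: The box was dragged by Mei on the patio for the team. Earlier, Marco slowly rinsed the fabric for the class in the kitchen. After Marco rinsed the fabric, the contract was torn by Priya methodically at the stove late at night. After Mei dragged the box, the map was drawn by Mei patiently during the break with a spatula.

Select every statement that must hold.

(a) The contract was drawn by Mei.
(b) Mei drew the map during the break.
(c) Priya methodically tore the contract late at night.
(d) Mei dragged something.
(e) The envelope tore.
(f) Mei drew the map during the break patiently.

(a) Not entailed — Mei drew the map, not the contract; the contract belongs to the tearing event.
(b) Entailed — the original entails any weakening of itself; this just drops 'with a spatula', 'patiently'.
(c) Entailed — dropping 'at the stove' leaves a sub-description the original still satisfies.
(d) Entailed — every conjunct here is already in the original dragging event.
(e) Not entailed — the contract is what tore, not the envelope.
(f) Entailed — the original entails any weakening of itself; this just drops 'with a spatula'.

(b), (c), (d), (f)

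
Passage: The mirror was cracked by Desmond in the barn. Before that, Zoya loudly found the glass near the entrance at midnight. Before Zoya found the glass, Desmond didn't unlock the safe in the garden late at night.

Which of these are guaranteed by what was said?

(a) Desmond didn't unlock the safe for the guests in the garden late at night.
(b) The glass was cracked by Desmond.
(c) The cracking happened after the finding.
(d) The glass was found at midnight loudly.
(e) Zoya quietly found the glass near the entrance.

(a), (c), (d)

(a) Entailed — under negation, adding a further restriction is entailed: if no such unlocking event occurred, none occurred for the guests either.
(b) Not entailed — Desmond cracked the mirror, not the glass; the glass belongs to the finding event.
(c) Entailed — the narrative places the finding before the cracking.
(d) Entailed — dropping 'near the entrance' and generalizing the agent leaves a sub-description the original still satisfies.
(e) Not entailed — 'quietly' adds a manner not in (and inconsistent with) the original.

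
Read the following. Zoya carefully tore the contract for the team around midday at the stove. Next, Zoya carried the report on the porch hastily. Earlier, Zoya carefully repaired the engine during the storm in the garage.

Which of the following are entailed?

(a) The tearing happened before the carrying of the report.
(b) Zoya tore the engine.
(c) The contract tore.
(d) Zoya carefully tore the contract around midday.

(a) Entailed — the narrative places the tearing before the carrying.
(b) Not entailed — Zoya tore the contract, not the engine; the engine belongs to the repairing event.
(c) Entailed — 'Zoya tore the contract' is causative; it entails the inchoative 'the contract tore'.
(d) Entailed — dropping 'at the stove', 'for the team' leaves a sub-description the original still satisfies.

(a), (c), (d)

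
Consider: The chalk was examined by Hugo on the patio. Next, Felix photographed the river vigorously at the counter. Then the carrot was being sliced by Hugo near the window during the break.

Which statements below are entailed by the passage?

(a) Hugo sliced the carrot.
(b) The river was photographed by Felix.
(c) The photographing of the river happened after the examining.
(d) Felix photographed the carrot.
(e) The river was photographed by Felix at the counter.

(b), (c), (e)

(a) Not entailed — 'was slicing' is progressive on an accomplishment; it does not entail the completed 'sliced'.
(b) Entailed — this follows by dropping conjuncts from the photographing event's description.
(c) Entailed — the narrative places the examining before the photographing.
(d) Not entailed — Felix photographed the river, not the carrot; the carrot belongs to the slicing event.
(e) Entailed — this follows by dropping conjuncts from the photographing event's description.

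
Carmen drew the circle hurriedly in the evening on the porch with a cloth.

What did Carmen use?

a cloth

'with a cloth' marks the instrument of the drawing event.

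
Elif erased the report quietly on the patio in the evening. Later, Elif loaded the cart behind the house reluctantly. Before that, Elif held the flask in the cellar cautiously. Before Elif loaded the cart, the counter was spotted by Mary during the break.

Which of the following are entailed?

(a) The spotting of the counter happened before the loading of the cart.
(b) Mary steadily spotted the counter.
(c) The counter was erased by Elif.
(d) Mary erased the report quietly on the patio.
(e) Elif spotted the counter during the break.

(a) Entailed — the narrative places the spotting before the loading.
(b) Not entailed — 'steadily' adds information not in the original event.
(c) Not entailed — Elif erased the report, not the counter; the counter belongs to the spotting event.
(d) Not entailed — the passage has Elif erasing the report, not Mary.
(e) Not entailed — the passage has Mary spotting the counter, not Elif.

(a)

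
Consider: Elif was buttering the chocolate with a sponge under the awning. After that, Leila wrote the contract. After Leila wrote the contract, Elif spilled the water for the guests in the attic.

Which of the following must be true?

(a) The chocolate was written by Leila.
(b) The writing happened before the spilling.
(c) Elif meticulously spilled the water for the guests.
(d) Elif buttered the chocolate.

(a) Not entailed — Leila wrote the contract, not the chocolate; the chocolate belongs to the buttering event.
(b) Entailed — the narrative places the writing before the spilling.
(c) Not entailed — 'meticulously' adds information not in the original event.
(d) Not entailed — 'was buttering' is progressive on an accomplishment; it does not entail the completed 'buttered'.

(b)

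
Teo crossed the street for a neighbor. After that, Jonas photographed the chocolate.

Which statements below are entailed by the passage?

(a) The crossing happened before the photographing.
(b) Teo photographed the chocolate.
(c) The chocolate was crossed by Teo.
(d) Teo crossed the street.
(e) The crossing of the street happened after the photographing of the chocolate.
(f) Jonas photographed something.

(a), (d), (f)

(a) Entailed — the narrative places the crossing before the photographing.
(b) Not entailed — the passage has Jonas photographing the chocolate, not Teo.
(c) Not entailed — Teo crossed the street, not the chocolate; the chocolate belongs to the photographing event.
(d) Entailed — dropping 'for a neighbor' leaves a sub-description the original still satisfies.
(e) Not entailed — the narrative places the crossing before the photographing, not after.
(f) Entailed — the original entails any weakening of itself; this just generalizes the patient.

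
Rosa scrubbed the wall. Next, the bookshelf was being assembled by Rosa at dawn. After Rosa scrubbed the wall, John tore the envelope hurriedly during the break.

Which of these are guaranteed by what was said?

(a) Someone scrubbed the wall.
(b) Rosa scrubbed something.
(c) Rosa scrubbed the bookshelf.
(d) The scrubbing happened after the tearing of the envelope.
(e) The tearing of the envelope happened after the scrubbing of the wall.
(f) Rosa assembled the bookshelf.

(a), (b), (e)

(a) Entailed — generalizing the agent leaves a sub-description the original still satisfies.
(b) Entailed — the original entails any weakening of itself; this just generalizes the patient.
(c) Not entailed — Rosa scrubbed the wall, not the bookshelf; the bookshelf belongs to the assembling event.
(d) Not entailed — the narrative places the scrubbing before the tearing, not after.
(e) Entailed — the narrative places the scrubbing before the tearing.
(f) Not entailed — 'was assembling' is progressive on an accomplishment; it does not entail the completed 'assembled'.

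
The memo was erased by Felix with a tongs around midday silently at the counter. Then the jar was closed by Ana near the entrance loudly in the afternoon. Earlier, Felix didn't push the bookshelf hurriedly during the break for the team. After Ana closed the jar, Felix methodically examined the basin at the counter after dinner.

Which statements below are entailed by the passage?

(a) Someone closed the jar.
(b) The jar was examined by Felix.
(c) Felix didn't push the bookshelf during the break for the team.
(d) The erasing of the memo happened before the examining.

(a), (d)

(a) Entailed — every conjunct here is already in the original closing event.
(b) Not entailed — Felix examined the basin, not the jar; the jar belongs to the closing event.
(c) Not entailed — dropping 'hurriedly' under negation is not valid — the original leaves open that Felix pushed the bookshelf some other way.
(d) Entailed — the narrative places the erasing before the examining.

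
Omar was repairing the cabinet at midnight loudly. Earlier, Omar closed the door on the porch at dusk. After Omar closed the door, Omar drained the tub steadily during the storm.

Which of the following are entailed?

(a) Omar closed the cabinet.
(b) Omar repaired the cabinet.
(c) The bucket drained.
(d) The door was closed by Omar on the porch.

(d)

(a) Not entailed — Omar closed the door, not the cabinet; the cabinet belongs to the repairing event.
(b) Not entailed — 'was repairing' is progressive on an accomplishment; it does not entail the completed 'repaired'.
(c) Not entailed — the tub is what drained, not the bucket.
(d) Entailed — the original entails any weakening of itself; this just drops 'at dusk'.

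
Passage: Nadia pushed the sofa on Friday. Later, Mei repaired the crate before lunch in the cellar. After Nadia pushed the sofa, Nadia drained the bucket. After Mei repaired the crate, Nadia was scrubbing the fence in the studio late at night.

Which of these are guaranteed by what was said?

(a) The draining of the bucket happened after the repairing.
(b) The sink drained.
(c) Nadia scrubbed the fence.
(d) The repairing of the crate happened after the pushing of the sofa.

(c), (d)

(a) Not entailed — the narrative doesn't order the repairing relative to the draining.
(b) Not entailed — the bucket is what drained, not the sink.
(c) Entailed — 'scrub' is an activity; 'was scrubbing' entails that some scrubbing happened, so 'scrubbed' holds.
(d) Entailed — the narrative places the pushing before the repairing.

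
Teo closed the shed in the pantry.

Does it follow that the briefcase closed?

Nothing is said about any briefcase; only the shed is affected.

no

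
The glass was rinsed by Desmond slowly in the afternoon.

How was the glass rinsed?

'slowly' marks the manner of the rinsing event.

slowly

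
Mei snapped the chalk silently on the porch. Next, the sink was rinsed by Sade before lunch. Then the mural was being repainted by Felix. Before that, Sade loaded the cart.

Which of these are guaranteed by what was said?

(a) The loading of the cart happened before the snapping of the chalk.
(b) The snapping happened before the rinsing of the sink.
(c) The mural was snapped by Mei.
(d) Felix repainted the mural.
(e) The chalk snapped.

(b), (e)

(a) Not entailed — the narrative doesn't order the loading relative to the snapping.
(b) Entailed — the narrative places the snapping before the rinsing.
(c) Not entailed — Mei snapped the chalk, not the mural; the mural belongs to the repainting event.
(d) Not entailed — 'was repainting' is progressive on an accomplishment; it does not entail the completed 'repainted'.
(e) Entailed — 'Mei snapped the chalk' is causative; it entails the inchoative 'the chalk snapped'.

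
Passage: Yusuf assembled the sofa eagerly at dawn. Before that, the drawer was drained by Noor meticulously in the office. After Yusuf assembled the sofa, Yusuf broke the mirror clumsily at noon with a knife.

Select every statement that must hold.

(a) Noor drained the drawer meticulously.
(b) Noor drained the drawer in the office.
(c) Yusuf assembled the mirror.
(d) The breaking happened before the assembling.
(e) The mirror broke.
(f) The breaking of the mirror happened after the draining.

(a), (b), (e), (f)

(a) Entailed — this follows by dropping conjuncts from the draining event's description.
(b) Entailed — the original entails any weakening of itself; this just drops 'meticulously'.
(c) Not entailed — Yusuf assembled the sofa, not the mirror; the mirror belongs to the breaking event.
(d) Not entailed — the narrative places the assembling before the breaking, not after.
(e) Entailed — 'Yusuf broke the mirror' is causative; it entails the inchoative 'the mirror broke'.
(f) Entailed — the narrative places the draining before the breaking.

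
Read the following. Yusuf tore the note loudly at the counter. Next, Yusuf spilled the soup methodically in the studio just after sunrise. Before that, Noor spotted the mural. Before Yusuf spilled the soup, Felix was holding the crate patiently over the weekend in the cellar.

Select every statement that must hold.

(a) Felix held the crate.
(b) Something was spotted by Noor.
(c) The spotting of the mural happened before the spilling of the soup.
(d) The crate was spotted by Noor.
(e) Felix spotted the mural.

(a), (b), (c)

(a) Entailed — 'hold' is an activity; 'was holding' entails that some holding happened, so 'held' holds.
(b) Entailed — this follows by dropping conjuncts from the spotting event's description.
(c) Entailed — the narrative places the spotting before the spilling.
(d) Not entailed — Noor spotted the mural, not the crate; the crate belongs to the holding event.
(e) Not entailed — the passage has Noor spotting the mural, not Felix.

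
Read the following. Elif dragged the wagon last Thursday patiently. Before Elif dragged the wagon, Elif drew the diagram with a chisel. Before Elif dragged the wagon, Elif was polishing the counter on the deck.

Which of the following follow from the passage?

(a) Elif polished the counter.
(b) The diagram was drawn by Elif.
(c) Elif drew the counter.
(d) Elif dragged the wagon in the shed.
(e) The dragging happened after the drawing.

(a), (b), (e)

(a) Entailed — 'polish' is an activity; 'was polishing' entails that some polishing happened, so 'polished' holds.
(b) Entailed — every conjunct here is already in the original drawing event.
(c) Not entailed — Elif drew the diagram, not the counter; the counter belongs to the polishing event.
(d) Not entailed — 'in the shed' adds information not in the original event.
(e) Entailed — the narrative places the drawing before the dragging.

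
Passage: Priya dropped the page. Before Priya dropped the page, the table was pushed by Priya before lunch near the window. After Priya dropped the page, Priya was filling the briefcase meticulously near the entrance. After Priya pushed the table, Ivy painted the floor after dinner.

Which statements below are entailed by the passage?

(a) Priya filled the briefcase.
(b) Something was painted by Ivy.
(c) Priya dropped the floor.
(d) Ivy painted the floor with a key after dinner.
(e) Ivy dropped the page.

(a) Not entailed — 'was filling' is progressive on an accomplishment; it does not entail the completed 'filled'.
(b) Entailed — the original entails any weakening of itself; this just drops 'after dinner' and generalizes the patient.
(c) Not entailed — Priya dropped the page, not the floor; the floor belongs to the painting event.
(d) Not entailed — 'with a key' adds information not in the original event.
(e) Not entailed — the passage has Priya dropping the page, not Ivy.

(b)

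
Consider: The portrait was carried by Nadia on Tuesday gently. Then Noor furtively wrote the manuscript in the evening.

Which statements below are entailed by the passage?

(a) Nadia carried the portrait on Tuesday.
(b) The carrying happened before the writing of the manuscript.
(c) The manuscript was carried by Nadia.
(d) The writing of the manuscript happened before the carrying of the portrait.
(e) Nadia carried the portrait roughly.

(a), (b)

(a) Entailed — this follows by dropping conjuncts from the carrying event's description.
(b) Entailed — the narrative places the carrying before the writing.
(c) Not entailed — Nadia carried the portrait, not the manuscript; the manuscript belongs to the writing event.
(d) Not entailed — the narrative places the carrying before the writing, not after.
(e) Not entailed — 'roughly' adds a manner not in (and inconsistent with) the original.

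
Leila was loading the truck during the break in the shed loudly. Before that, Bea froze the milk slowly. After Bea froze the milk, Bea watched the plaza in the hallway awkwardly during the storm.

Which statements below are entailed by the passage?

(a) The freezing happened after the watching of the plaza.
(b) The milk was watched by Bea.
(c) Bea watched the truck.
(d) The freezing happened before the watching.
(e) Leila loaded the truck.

(d)

(a) Not entailed — the narrative places the freezing before the watching, not after.
(b) Not entailed — Bea watched the plaza, not the milk; the milk belongs to the freezing event.
(c) Not entailed — Bea watched the plaza, not the truck; the truck belongs to the loading event.
(d) Entailed — the narrative places the freezing before the watching.
(e) Not entailed — 'was loading' is progressive on an accomplishment; it does not entail the completed 'loaded'.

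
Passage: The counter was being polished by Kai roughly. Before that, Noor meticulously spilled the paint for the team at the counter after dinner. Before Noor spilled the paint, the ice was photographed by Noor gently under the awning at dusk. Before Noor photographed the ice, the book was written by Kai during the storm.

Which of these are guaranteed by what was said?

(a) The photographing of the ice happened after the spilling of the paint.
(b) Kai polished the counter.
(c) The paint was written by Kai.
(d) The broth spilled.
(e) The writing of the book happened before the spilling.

(b), (e)

(a) Not entailed — the narrative places the photographing before the spilling, not after.
(b) Entailed — 'polish' is an activity; 'was polishing' entails that some polishing happened, so 'polished' holds.
(c) Not entailed — Kai wrote the book, not the paint; the paint belongs to the spilling event.
(d) Not entailed — the paint is what spilled, not the broth.
(e) Entailed — the narrative places the writing before the spilling.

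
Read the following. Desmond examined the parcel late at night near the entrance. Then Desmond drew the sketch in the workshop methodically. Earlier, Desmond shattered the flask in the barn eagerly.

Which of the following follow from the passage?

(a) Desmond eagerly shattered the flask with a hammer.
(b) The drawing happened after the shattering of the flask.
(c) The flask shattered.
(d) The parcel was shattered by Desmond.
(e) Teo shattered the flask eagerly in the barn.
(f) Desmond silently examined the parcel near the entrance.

(b), (c)

(a) Not entailed — 'with a hammer' adds information not in the original event.
(b) Entailed — the narrative places the shattering before the drawing.
(c) Entailed — 'Desmond shattered the flask' is causative; it entails the inchoative 'the flask shattered'.
(d) Not entailed — Desmond shattered the flask, not the parcel; the parcel belongs to the examining event.
(e) Not entailed — the passage has Desmond shattering the flask, not Teo.
(f) Not entailed — 'silently' adds information not in the original event.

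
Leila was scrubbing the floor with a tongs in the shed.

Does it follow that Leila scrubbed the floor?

'scrub' is atelic; if Leila was scrubbing the floor, then Leila scrubbed the floor (for some time).

yes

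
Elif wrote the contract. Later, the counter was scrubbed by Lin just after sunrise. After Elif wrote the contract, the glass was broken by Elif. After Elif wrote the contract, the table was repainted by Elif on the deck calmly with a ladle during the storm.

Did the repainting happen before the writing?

no

The narrative orders the writing before the repainting.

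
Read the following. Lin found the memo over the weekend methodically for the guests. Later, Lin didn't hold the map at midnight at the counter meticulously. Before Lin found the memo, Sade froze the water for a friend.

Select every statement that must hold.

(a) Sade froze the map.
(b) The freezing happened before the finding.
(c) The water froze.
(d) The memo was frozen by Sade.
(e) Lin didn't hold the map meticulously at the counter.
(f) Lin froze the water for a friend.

(a) Not entailed — Sade froze the water, not the map; the map belongs to the holding event.
(b) Entailed — the narrative places the freezing before the finding.
(c) Entailed — 'Sade froze the water' is causative; it entails the inchoative 'the water froze'.
(d) Not entailed — Sade froze the water, not the memo; the memo belongs to the finding event.
(e) Not entailed — dropping 'at midnight' under negation is not valid — the original leaves open that Lin held the map some other way.
(f) Not entailed — the passage has Sade freezing the water, not Lin.

(b), (c)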